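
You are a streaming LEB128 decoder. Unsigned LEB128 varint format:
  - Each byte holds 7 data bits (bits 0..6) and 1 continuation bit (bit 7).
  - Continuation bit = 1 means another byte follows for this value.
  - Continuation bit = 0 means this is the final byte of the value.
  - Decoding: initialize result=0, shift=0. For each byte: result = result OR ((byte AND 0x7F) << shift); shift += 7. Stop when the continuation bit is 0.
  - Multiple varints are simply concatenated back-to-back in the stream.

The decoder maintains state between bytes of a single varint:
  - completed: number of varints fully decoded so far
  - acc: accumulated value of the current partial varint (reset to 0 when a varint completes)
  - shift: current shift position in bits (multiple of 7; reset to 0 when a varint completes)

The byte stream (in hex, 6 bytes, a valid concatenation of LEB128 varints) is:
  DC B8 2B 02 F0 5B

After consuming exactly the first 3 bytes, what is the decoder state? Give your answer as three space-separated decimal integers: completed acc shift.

Answer: 1 0 0

Derivation:
byte[0]=0xDC cont=1 payload=0x5C: acc |= 92<<0 -> completed=0 acc=92 shift=7
byte[1]=0xB8 cont=1 payload=0x38: acc |= 56<<7 -> completed=0 acc=7260 shift=14
byte[2]=0x2B cont=0 payload=0x2B: varint #1 complete (value=711772); reset -> completed=1 acc=0 shift=0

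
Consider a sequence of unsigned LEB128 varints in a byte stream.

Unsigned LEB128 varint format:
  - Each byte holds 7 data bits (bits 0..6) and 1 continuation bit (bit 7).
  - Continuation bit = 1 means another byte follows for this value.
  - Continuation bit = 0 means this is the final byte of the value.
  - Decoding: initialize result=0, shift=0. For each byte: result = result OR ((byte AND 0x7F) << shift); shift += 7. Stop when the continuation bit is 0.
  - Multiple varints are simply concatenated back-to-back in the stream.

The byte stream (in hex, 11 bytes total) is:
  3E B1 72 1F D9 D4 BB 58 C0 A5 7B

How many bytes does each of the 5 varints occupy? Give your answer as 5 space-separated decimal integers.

  byte[0]=0x3E cont=0 payload=0x3E=62: acc |= 62<<0 -> acc=62 shift=7 [end]
Varint 1: bytes[0:1] = 3E -> value 62 (1 byte(s))
  byte[1]=0xB1 cont=1 payload=0x31=49: acc |= 49<<0 -> acc=49 shift=7
  byte[2]=0x72 cont=0 payload=0x72=114: acc |= 114<<7 -> acc=14641 shift=14 [end]
Varint 2: bytes[1:3] = B1 72 -> value 14641 (2 byte(s))
  byte[3]=0x1F cont=0 payload=0x1F=31: acc |= 31<<0 -> acc=31 shift=7 [end]
Varint 3: bytes[3:4] = 1F -> value 31 (1 byte(s))
  byte[4]=0xD9 cont=1 payload=0x59=89: acc |= 89<<0 -> acc=89 shift=7
  byte[5]=0xD4 cont=1 payload=0x54=84: acc |= 84<<7 -> acc=10841 shift=14
  byte[6]=0xBB cont=1 payload=0x3B=59: acc |= 59<<14 -> acc=977497 shift=21
  byte[7]=0x58 cont=0 payload=0x58=88: acc |= 88<<21 -> acc=185526873 shift=28 [end]
Varint 4: bytes[4:8] = D9 D4 BB 58 -> value 185526873 (4 byte(s))
  byte[8]=0xC0 cont=1 payload=0x40=64: acc |= 64<<0 -> acc=64 shift=7
  byte[9]=0xA5 cont=1 payload=0x25=37: acc |= 37<<7 -> acc=4800 shift=14
  byte[10]=0x7B cont=0 payload=0x7B=123: acc |= 123<<14 -> acc=2020032 shift=21 [end]
Varint 5: bytes[8:11] = C0 A5 7B -> value 2020032 (3 byte(s))

Answer: 1 2 1 4 3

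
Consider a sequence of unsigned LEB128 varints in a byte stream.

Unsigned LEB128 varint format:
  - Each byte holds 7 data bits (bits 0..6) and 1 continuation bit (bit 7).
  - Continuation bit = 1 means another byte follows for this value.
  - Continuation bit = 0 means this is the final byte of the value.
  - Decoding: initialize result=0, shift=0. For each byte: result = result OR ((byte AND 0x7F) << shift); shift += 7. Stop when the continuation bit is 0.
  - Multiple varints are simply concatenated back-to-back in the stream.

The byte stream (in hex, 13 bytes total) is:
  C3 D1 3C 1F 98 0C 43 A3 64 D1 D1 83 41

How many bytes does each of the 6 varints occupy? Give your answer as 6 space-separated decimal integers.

  byte[0]=0xC3 cont=1 payload=0x43=67: acc |= 67<<0 -> acc=67 shift=7
  byte[1]=0xD1 cont=1 payload=0x51=81: acc |= 81<<7 -> acc=10435 shift=14
  byte[2]=0x3C cont=0 payload=0x3C=60: acc |= 60<<14 -> acc=993475 shift=21 [end]
Varint 1: bytes[0:3] = C3 D1 3C -> value 993475 (3 byte(s))
  byte[3]=0x1F cont=0 payload=0x1F=31: acc |= 31<<0 -> acc=31 shift=7 [end]
Varint 2: bytes[3:4] = 1F -> value 31 (1 byte(s))
  byte[4]=0x98 cont=1 payload=0x18=24: acc |= 24<<0 -> acc=24 shift=7
  byte[5]=0x0C cont=0 payload=0x0C=12: acc |= 12<<7 -> acc=1560 shift=14 [end]
Varint 3: bytes[4:6] = 98 0C -> value 1560 (2 byte(s))
  byte[6]=0x43 cont=0 payload=0x43=67: acc |= 67<<0 -> acc=67 shift=7 [end]
Varint 4: bytes[6:7] = 43 -> value 67 (1 byte(s))
  byte[7]=0xA3 cont=1 payload=0x23=35: acc |= 35<<0 -> acc=35 shift=7
  byte[8]=0x64 cont=0 payload=0x64=100: acc |= 100<<7 -> acc=12835 shift=14 [end]
Varint 5: bytes[7:9] = A3 64 -> value 12835 (2 byte(s))
  byte[9]=0xD1 cont=1 payload=0x51=81: acc |= 81<<0 -> acc=81 shift=7
  byte[10]=0xD1 cont=1 payload=0x51=81: acc |= 81<<7 -> acc=10449 shift=14
  byte[11]=0x83 cont=1 payload=0x03=3: acc |= 3<<14 -> acc=59601 shift=21
  byte[12]=0x41 cont=0 payload=0x41=65: acc |= 65<<21 -> acc=136374481 shift=28 [end]
Varint 6: bytes[9:13] = D1 D1 83 41 -> value 136374481 (4 byte(s))

Answer: 3 1 2 1 2 4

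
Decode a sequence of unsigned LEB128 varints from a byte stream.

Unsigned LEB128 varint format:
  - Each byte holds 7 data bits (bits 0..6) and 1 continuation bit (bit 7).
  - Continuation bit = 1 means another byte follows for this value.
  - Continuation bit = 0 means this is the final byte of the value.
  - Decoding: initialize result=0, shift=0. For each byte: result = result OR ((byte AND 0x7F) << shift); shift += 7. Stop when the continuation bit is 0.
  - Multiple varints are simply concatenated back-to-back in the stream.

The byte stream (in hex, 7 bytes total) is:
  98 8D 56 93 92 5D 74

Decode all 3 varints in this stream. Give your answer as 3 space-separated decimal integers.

Answer: 1410712 1526035 116

Derivation:
  byte[0]=0x98 cont=1 payload=0x18=24: acc |= 24<<0 -> acc=24 shift=7
  byte[1]=0x8D cont=1 payload=0x0D=13: acc |= 13<<7 -> acc=1688 shift=14
  byte[2]=0x56 cont=0 payload=0x56=86: acc |= 86<<14 -> acc=1410712 shift=21 [end]
Varint 1: bytes[0:3] = 98 8D 56 -> value 1410712 (3 byte(s))
  byte[3]=0x93 cont=1 payload=0x13=19: acc |= 19<<0 -> acc=19 shift=7
  byte[4]=0x92 cont=1 payload=0x12=18: acc |= 18<<7 -> acc=2323 shift=14
  byte[5]=0x5D cont=0 payload=0x5D=93: acc |= 93<<14 -> acc=1526035 shift=21 [end]
Varint 2: bytes[3:6] = 93 92 5D -> value 1526035 (3 byte(s))
  byte[6]=0x74 cont=0 payload=0x74=116: acc |= 116<<0 -> acc=116 shift=7 [end]
Varint 3: bytes[6:7] = 74 -> value 116 (1 byte(s))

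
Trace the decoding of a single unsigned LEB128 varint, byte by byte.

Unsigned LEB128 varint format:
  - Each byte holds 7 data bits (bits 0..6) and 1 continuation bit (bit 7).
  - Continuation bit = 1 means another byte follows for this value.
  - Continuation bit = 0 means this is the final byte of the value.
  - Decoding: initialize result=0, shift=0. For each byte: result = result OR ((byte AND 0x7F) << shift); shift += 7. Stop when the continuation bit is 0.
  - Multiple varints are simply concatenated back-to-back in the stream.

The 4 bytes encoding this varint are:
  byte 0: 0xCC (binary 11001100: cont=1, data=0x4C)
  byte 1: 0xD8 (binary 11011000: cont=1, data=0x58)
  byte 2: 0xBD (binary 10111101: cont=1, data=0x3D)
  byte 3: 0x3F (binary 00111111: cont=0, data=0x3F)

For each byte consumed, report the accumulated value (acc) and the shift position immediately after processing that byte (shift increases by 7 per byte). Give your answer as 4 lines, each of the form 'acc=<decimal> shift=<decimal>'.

byte 0=0xCC: payload=0x4C=76, contrib = 76<<0 = 76; acc -> 76, shift -> 7
byte 1=0xD8: payload=0x58=88, contrib = 88<<7 = 11264; acc -> 11340, shift -> 14
byte 2=0xBD: payload=0x3D=61, contrib = 61<<14 = 999424; acc -> 1010764, shift -> 21
byte 3=0x3F: payload=0x3F=63, contrib = 63<<21 = 132120576; acc -> 133131340, shift -> 28

Answer: acc=76 shift=7
acc=11340 shift=14
acc=1010764 shift=21
acc=133131340 shift=28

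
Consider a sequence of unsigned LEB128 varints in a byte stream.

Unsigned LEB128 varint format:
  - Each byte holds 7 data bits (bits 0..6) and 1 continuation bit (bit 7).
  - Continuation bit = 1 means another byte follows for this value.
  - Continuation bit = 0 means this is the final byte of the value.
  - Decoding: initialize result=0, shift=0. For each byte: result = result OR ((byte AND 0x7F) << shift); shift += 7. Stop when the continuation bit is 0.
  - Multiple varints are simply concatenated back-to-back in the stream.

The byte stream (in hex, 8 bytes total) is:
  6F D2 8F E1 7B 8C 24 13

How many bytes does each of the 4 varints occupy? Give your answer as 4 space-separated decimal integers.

Answer: 1 4 2 1

Derivation:
  byte[0]=0x6F cont=0 payload=0x6F=111: acc |= 111<<0 -> acc=111 shift=7 [end]
Varint 1: bytes[0:1] = 6F -> value 111 (1 byte(s))
  byte[1]=0xD2 cont=1 payload=0x52=82: acc |= 82<<0 -> acc=82 shift=7
  byte[2]=0x8F cont=1 payload=0x0F=15: acc |= 15<<7 -> acc=2002 shift=14
  byte[3]=0xE1 cont=1 payload=0x61=97: acc |= 97<<14 -> acc=1591250 shift=21
  byte[4]=0x7B cont=0 payload=0x7B=123: acc |= 123<<21 -> acc=259540946 shift=28 [end]
Varint 2: bytes[1:5] = D2 8F E1 7B -> value 259540946 (4 byte(s))
  byte[5]=0x8C cont=1 payload=0x0C=12: acc |= 12<<0 -> acc=12 shift=7
  byte[6]=0x24 cont=0 payload=0x24=36: acc |= 36<<7 -> acc=4620 shift=14 [end]
Varint 3: bytes[5:7] = 8C 24 -> value 4620 (2 byte(s))
  byte[7]=0x13 cont=0 payload=0x13=19: acc |= 19<<0 -> acc=19 shift=7 [end]
Varint 4: bytes[7:8] = 13 -> value 19 (1 byte(s))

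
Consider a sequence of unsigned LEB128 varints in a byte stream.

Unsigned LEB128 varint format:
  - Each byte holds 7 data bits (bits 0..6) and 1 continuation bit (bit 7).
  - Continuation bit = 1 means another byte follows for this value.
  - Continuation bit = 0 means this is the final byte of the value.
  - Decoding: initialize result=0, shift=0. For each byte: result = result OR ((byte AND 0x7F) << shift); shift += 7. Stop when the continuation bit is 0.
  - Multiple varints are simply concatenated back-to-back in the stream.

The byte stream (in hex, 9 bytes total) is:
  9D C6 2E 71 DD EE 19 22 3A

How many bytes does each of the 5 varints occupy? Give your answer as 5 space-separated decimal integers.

  byte[0]=0x9D cont=1 payload=0x1D=29: acc |= 29<<0 -> acc=29 shift=7
  byte[1]=0xC6 cont=1 payload=0x46=70: acc |= 70<<7 -> acc=8989 shift=14
  byte[2]=0x2E cont=0 payload=0x2E=46: acc |= 46<<14 -> acc=762653 shift=21 [end]
Varint 1: bytes[0:3] = 9D C6 2E -> value 762653 (3 byte(s))
  byte[3]=0x71 cont=0 payload=0x71=113: acc |= 113<<0 -> acc=113 shift=7 [end]
Varint 2: bytes[3:4] = 71 -> value 113 (1 byte(s))
  byte[4]=0xDD cont=1 payload=0x5D=93: acc |= 93<<0 -> acc=93 shift=7
  byte[5]=0xEE cont=1 payload=0x6E=110: acc |= 110<<7 -> acc=14173 shift=14
  byte[6]=0x19 cont=0 payload=0x19=25: acc |= 25<<14 -> acc=423773 shift=21 [end]
Varint 3: bytes[4:7] = DD EE 19 -> value 423773 (3 byte(s))
  byte[7]=0x22 cont=0 payload=0x22=34: acc |= 34<<0 -> acc=34 shift=7 [end]
Varint 4: bytes[7:8] = 22 -> value 34 (1 byte(s))
  byte[8]=0x3A cont=0 payload=0x3A=58: acc |= 58<<0 -> acc=58 shift=7 [end]
Varint 5: bytes[8:9] = 3A -> value 58 (1 byte(s))

Answer: 3 1 3 1 1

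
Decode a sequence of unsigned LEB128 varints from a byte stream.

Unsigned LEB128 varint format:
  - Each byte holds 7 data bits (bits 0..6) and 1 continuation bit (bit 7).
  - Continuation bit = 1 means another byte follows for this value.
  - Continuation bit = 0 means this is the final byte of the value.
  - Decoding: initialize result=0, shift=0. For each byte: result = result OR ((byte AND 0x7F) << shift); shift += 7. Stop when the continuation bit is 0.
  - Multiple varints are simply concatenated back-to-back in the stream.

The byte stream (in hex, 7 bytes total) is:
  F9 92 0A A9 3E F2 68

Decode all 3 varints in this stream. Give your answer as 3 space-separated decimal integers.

  byte[0]=0xF9 cont=1 payload=0x79=121: acc |= 121<<0 -> acc=121 shift=7
  byte[1]=0x92 cont=1 payload=0x12=18: acc |= 18<<7 -> acc=2425 shift=14
  byte[2]=0x0A cont=0 payload=0x0A=10: acc |= 10<<14 -> acc=166265 shift=21 [end]
Varint 1: bytes[0:3] = F9 92 0A -> value 166265 (3 byte(s))
  byte[3]=0xA9 cont=1 payload=0x29=41: acc |= 41<<0 -> acc=41 shift=7
  byte[4]=0x3E cont=0 payload=0x3E=62: acc |= 62<<7 -> acc=7977 shift=14 [end]
Varint 2: bytes[3:5] = A9 3E -> value 7977 (2 byte(s))
  byte[5]=0xF2 cont=1 payload=0x72=114: acc |= 114<<0 -> acc=114 shift=7
  byte[6]=0x68 cont=0 payload=0x68=104: acc |= 104<<7 -> acc=13426 shift=14 [end]
Varint 3: bytes[5:7] = F2 68 -> value 13426 (2 byte(s))

Answer: 166265 7977 13426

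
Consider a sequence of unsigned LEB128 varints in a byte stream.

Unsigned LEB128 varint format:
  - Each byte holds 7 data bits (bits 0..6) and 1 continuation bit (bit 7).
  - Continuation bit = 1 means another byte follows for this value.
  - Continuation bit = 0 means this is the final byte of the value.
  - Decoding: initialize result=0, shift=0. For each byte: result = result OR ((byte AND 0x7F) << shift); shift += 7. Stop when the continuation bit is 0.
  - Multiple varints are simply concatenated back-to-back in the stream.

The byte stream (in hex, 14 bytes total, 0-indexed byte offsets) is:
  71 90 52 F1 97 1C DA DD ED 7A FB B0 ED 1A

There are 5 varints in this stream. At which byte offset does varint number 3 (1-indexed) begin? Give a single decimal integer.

  byte[0]=0x71 cont=0 payload=0x71=113: acc |= 113<<0 -> acc=113 shift=7 [end]
Varint 1: bytes[0:1] = 71 -> value 113 (1 byte(s))
  byte[1]=0x90 cont=1 payload=0x10=16: acc |= 16<<0 -> acc=16 shift=7
  byte[2]=0x52 cont=0 payload=0x52=82: acc |= 82<<7 -> acc=10512 shift=14 [end]
Varint 2: bytes[1:3] = 90 52 -> value 10512 (2 byte(s))
  byte[3]=0xF1 cont=1 payload=0x71=113: acc |= 113<<0 -> acc=113 shift=7
  byte[4]=0x97 cont=1 payload=0x17=23: acc |= 23<<7 -> acc=3057 shift=14
  byte[5]=0x1C cont=0 payload=0x1C=28: acc |= 28<<14 -> acc=461809 shift=21 [end]
Varint 3: bytes[3:6] = F1 97 1C -> value 461809 (3 byte(s))
  byte[6]=0xDA cont=1 payload=0x5A=90: acc |= 90<<0 -> acc=90 shift=7
  byte[7]=0xDD cont=1 payload=0x5D=93: acc |= 93<<7 -> acc=11994 shift=14
  byte[8]=0xED cont=1 payload=0x6D=109: acc |= 109<<14 -> acc=1797850 shift=21
  byte[9]=0x7A cont=0 payload=0x7A=122: acc |= 122<<21 -> acc=257650394 shift=28 [end]
Varint 4: bytes[6:10] = DA DD ED 7A -> value 257650394 (4 byte(s))
  byte[10]=0xFB cont=1 payload=0x7B=123: acc |= 123<<0 -> acc=123 shift=7
  byte[11]=0xB0 cont=1 payload=0x30=48: acc |= 48<<7 -> acc=6267 shift=14
  byte[12]=0xED cont=1 payload=0x6D=109: acc |= 109<<14 -> acc=1792123 shift=21
  byte[13]=0x1A cont=0 payload=0x1A=26: acc |= 26<<21 -> acc=56318075 shift=28 [end]
Varint 5: bytes[10:14] = FB B0 ED 1A -> value 56318075 (4 byte(s))

Answer: 3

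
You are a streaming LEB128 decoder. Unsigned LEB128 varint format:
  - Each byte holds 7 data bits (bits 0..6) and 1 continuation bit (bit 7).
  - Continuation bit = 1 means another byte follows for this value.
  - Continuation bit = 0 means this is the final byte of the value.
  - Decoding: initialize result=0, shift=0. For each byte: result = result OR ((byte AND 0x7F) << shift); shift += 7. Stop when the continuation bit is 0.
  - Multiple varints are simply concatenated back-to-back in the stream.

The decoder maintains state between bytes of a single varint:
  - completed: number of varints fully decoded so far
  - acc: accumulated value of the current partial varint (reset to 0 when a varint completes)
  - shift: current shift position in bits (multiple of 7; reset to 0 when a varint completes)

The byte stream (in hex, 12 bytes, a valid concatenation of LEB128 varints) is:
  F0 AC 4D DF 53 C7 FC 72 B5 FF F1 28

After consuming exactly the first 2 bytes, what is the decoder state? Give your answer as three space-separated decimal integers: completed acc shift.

byte[0]=0xF0 cont=1 payload=0x70: acc |= 112<<0 -> completed=0 acc=112 shift=7
byte[1]=0xAC cont=1 payload=0x2C: acc |= 44<<7 -> completed=0 acc=5744 shift=14

Answer: 0 5744 14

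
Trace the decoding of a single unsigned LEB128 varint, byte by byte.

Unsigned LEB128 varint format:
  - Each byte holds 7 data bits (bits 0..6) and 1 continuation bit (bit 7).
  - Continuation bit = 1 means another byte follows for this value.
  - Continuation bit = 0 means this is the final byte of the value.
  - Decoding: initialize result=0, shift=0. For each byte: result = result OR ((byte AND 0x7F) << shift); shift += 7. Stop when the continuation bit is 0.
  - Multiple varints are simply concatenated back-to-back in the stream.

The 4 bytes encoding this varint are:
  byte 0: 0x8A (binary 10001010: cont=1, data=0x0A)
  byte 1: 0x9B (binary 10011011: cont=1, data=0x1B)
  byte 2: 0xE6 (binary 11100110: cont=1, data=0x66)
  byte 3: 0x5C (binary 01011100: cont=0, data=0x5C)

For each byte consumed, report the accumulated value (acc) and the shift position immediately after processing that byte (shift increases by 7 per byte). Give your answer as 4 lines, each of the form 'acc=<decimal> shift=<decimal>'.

Answer: acc=10 shift=7
acc=3466 shift=14
acc=1674634 shift=21
acc=194612618 shift=28

Derivation:
byte 0=0x8A: payload=0x0A=10, contrib = 10<<0 = 10; acc -> 10, shift -> 7
byte 1=0x9B: payload=0x1B=27, contrib = 27<<7 = 3456; acc -> 3466, shift -> 14
byte 2=0xE6: payload=0x66=102, contrib = 102<<14 = 1671168; acc -> 1674634, shift -> 21
byte 3=0x5C: payload=0x5C=92, contrib = 92<<21 = 192937984; acc -> 194612618, shift -> 28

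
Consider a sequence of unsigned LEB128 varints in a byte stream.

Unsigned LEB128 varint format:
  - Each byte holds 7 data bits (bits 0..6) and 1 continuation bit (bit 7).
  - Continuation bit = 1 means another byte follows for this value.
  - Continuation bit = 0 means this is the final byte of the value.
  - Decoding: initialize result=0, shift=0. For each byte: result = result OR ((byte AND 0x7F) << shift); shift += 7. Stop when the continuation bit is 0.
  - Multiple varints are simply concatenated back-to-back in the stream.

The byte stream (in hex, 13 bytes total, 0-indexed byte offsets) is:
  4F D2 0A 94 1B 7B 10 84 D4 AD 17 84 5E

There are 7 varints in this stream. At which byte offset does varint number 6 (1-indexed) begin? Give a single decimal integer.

  byte[0]=0x4F cont=0 payload=0x4F=79: acc |= 79<<0 -> acc=79 shift=7 [end]
Varint 1: bytes[0:1] = 4F -> value 79 (1 byte(s))
  byte[1]=0xD2 cont=1 payload=0x52=82: acc |= 82<<0 -> acc=82 shift=7
  byte[2]=0x0A cont=0 payload=0x0A=10: acc |= 10<<7 -> acc=1362 shift=14 [end]
Varint 2: bytes[1:3] = D2 0A -> value 1362 (2 byte(s))
  byte[3]=0x94 cont=1 payload=0x14=20: acc |= 20<<0 -> acc=20 shift=7
  byte[4]=0x1B cont=0 payload=0x1B=27: acc |= 27<<7 -> acc=3476 shift=14 [end]
Varint 3: bytes[3:5] = 94 1B -> value 3476 (2 byte(s))
  byte[5]=0x7B cont=0 payload=0x7B=123: acc |= 123<<0 -> acc=123 shift=7 [end]
Varint 4: bytes[5:6] = 7B -> value 123 (1 byte(s))
  byte[6]=0x10 cont=0 payload=0x10=16: acc |= 16<<0 -> acc=16 shift=7 [end]
Varint 5: bytes[6:7] = 10 -> value 16 (1 byte(s))
  byte[7]=0x84 cont=1 payload=0x04=4: acc |= 4<<0 -> acc=4 shift=7
  byte[8]=0xD4 cont=1 payload=0x54=84: acc |= 84<<7 -> acc=10756 shift=14
  byte[9]=0xAD cont=1 payload=0x2D=45: acc |= 45<<14 -> acc=748036 shift=21
  byte[10]=0x17 cont=0 payload=0x17=23: acc |= 23<<21 -> acc=48982532 shift=28 [end]
Varint 6: bytes[7:11] = 84 D4 AD 17 -> value 48982532 (4 byte(s))
  byte[11]=0x84 cont=1 payload=0x04=4: acc |= 4<<0 -> acc=4 shift=7
  byte[12]=0x5E cont=0 payload=0x5E=94: acc |= 94<<7 -> acc=12036 shift=14 [end]
Varint 7: bytes[11:13] = 84 5E -> value 12036 (2 byte(s))

Answer: 7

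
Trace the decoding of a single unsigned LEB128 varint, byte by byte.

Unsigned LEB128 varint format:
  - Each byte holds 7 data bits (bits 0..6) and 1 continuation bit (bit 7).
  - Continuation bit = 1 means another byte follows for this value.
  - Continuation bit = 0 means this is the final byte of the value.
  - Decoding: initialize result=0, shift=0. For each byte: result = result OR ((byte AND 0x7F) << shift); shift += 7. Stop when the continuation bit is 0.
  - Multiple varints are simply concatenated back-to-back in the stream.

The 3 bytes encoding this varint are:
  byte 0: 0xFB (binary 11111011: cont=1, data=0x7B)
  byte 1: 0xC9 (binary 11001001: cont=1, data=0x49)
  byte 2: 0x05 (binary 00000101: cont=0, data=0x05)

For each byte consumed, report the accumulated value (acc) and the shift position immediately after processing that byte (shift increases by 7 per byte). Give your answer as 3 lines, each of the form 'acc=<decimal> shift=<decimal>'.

Answer: acc=123 shift=7
acc=9467 shift=14
acc=91387 shift=21

Derivation:
byte 0=0xFB: payload=0x7B=123, contrib = 123<<0 = 123; acc -> 123, shift -> 7
byte 1=0xC9: payload=0x49=73, contrib = 73<<7 = 9344; acc -> 9467, shift -> 14
byte 2=0x05: payload=0x05=5, contrib = 5<<14 = 81920; acc -> 91387, shift -> 21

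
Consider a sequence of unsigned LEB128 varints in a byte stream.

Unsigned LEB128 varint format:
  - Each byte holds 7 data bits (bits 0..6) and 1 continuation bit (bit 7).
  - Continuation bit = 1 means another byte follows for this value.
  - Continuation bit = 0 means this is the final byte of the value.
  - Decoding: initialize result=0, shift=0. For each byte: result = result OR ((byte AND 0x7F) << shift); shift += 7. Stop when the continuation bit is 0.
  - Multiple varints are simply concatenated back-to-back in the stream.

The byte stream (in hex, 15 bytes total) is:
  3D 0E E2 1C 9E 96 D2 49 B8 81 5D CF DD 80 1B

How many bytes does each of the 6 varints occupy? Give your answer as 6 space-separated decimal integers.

  byte[0]=0x3D cont=0 payload=0x3D=61: acc |= 61<<0 -> acc=61 shift=7 [end]
Varint 1: bytes[0:1] = 3D -> value 61 (1 byte(s))
  byte[1]=0x0E cont=0 payload=0x0E=14: acc |= 14<<0 -> acc=14 shift=7 [end]
Varint 2: bytes[1:2] = 0E -> value 14 (1 byte(s))
  byte[2]=0xE2 cont=1 payload=0x62=98: acc |= 98<<0 -> acc=98 shift=7
  byte[3]=0x1C cont=0 payload=0x1C=28: acc |= 28<<7 -> acc=3682 shift=14 [end]
Varint 3: bytes[2:4] = E2 1C -> value 3682 (2 byte(s))
  byte[4]=0x9E cont=1 payload=0x1E=30: acc |= 30<<0 -> acc=30 shift=7
  byte[5]=0x96 cont=1 payload=0x16=22: acc |= 22<<7 -> acc=2846 shift=14
  byte[6]=0xD2 cont=1 payload=0x52=82: acc |= 82<<14 -> acc=1346334 shift=21
  byte[7]=0x49 cont=0 payload=0x49=73: acc |= 73<<21 -> acc=154438430 shift=28 [end]
Varint 4: bytes[4:8] = 9E 96 D2 49 -> value 154438430 (4 byte(s))
  byte[8]=0xB8 cont=1 payload=0x38=56: acc |= 56<<0 -> acc=56 shift=7
  byte[9]=0x81 cont=1 payload=0x01=1: acc |= 1<<7 -> acc=184 shift=14
  byte[10]=0x5D cont=0 payload=0x5D=93: acc |= 93<<14 -> acc=1523896 shift=21 [end]
Varint 5: bytes[8:11] = B8 81 5D -> value 1523896 (3 byte(s))
  byte[11]=0xCF cont=1 payload=0x4F=79: acc |= 79<<0 -> acc=79 shift=7
  byte[12]=0xDD cont=1 payload=0x5D=93: acc |= 93<<7 -> acc=11983 shift=14
  byte[13]=0x80 cont=1 payload=0x00=0: acc |= 0<<14 -> acc=11983 shift=21
  byte[14]=0x1B cont=0 payload=0x1B=27: acc |= 27<<21 -> acc=56635087 shift=28 [end]
Varint 6: bytes[11:15] = CF DD 80 1B -> value 56635087 (4 byte(s))

Answer: 1 1 2 4 3 4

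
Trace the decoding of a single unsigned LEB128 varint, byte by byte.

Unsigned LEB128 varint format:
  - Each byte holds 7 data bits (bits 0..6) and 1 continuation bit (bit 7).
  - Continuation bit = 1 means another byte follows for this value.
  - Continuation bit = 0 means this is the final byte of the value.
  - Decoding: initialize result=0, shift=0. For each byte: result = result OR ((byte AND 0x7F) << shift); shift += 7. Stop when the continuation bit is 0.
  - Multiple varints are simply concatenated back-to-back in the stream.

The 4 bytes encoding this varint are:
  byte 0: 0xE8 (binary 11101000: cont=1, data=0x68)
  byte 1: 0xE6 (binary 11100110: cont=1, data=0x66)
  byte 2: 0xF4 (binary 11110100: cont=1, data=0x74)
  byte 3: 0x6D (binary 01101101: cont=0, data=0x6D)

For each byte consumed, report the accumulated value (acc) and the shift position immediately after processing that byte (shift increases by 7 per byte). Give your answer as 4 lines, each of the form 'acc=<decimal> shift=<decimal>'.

Answer: acc=104 shift=7
acc=13160 shift=14
acc=1913704 shift=21
acc=230503272 shift=28

Derivation:
byte 0=0xE8: payload=0x68=104, contrib = 104<<0 = 104; acc -> 104, shift -> 7
byte 1=0xE6: payload=0x66=102, contrib = 102<<7 = 13056; acc -> 13160, shift -> 14
byte 2=0xF4: payload=0x74=116, contrib = 116<<14 = 1900544; acc -> 1913704, shift -> 21
byte 3=0x6D: payload=0x6D=109, contrib = 109<<21 = 228589568; acc -> 230503272, shift -> 28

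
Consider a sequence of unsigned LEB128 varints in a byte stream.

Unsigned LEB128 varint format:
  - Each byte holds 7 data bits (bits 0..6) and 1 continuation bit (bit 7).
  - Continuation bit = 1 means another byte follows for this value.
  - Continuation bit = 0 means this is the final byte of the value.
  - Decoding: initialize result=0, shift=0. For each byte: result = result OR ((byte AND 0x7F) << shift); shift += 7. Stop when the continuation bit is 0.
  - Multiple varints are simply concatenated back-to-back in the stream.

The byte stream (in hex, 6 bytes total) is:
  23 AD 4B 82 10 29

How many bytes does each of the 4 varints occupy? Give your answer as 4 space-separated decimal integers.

Answer: 1 2 2 1

Derivation:
  byte[0]=0x23 cont=0 payload=0x23=35: acc |= 35<<0 -> acc=35 shift=7 [end]
Varint 1: bytes[0:1] = 23 -> value 35 (1 byte(s))
  byte[1]=0xAD cont=1 payload=0x2D=45: acc |= 45<<0 -> acc=45 shift=7
  byte[2]=0x4B cont=0 payload=0x4B=75: acc |= 75<<7 -> acc=9645 shift=14 [end]
Varint 2: bytes[1:3] = AD 4B -> value 9645 (2 byte(s))
  byte[3]=0x82 cont=1 payload=0x02=2: acc |= 2<<0 -> acc=2 shift=7
  byte[4]=0x10 cont=0 payload=0x10=16: acc |= 16<<7 -> acc=2050 shift=14 [end]
Varint 3: bytes[3:5] = 82 10 -> value 2050 (2 byte(s))
  byte[5]=0x29 cont=0 payload=0x29=41: acc |= 41<<0 -> acc=41 shift=7 [end]
Varint 4: bytes[5:6] = 29 -> value 41 (1 byte(s))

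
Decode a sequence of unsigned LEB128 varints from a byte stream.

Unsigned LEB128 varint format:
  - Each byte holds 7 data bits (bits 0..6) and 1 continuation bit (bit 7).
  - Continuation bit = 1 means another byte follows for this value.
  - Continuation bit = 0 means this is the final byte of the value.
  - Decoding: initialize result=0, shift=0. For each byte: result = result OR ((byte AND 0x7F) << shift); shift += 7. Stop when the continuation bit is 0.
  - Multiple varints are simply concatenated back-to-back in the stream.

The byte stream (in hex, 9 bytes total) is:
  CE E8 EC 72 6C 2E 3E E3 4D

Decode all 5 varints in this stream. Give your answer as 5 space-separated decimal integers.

Answer: 240858190 108 46 62 9955

Derivation:
  byte[0]=0xCE cont=1 payload=0x4E=78: acc |= 78<<0 -> acc=78 shift=7
  byte[1]=0xE8 cont=1 payload=0x68=104: acc |= 104<<7 -> acc=13390 shift=14
  byte[2]=0xEC cont=1 payload=0x6C=108: acc |= 108<<14 -> acc=1782862 shift=21
  byte[3]=0x72 cont=0 payload=0x72=114: acc |= 114<<21 -> acc=240858190 shift=28 [end]
Varint 1: bytes[0:4] = CE E8 EC 72 -> value 240858190 (4 byte(s))
  byte[4]=0x6C cont=0 payload=0x6C=108: acc |= 108<<0 -> acc=108 shift=7 [end]
Varint 2: bytes[4:5] = 6C -> value 108 (1 byte(s))
  byte[5]=0x2E cont=0 payload=0x2E=46: acc |= 46<<0 -> acc=46 shift=7 [end]
Varint 3: bytes[5:6] = 2E -> value 46 (1 byte(s))
  byte[6]=0x3E cont=0 payload=0x3E=62: acc |= 62<<0 -> acc=62 shift=7 [end]
Varint 4: bytes[6:7] = 3E -> value 62 (1 byte(s))
  byte[7]=0xE3 cont=1 payload=0x63=99: acc |= 99<<0 -> acc=99 shift=7
  byte[8]=0x4D cont=0 payload=0x4D=77: acc |= 77<<7 -> acc=9955 shift=14 [end]
Varint 5: bytes[7:9] = E3 4D -> value 9955 (2 byte(s))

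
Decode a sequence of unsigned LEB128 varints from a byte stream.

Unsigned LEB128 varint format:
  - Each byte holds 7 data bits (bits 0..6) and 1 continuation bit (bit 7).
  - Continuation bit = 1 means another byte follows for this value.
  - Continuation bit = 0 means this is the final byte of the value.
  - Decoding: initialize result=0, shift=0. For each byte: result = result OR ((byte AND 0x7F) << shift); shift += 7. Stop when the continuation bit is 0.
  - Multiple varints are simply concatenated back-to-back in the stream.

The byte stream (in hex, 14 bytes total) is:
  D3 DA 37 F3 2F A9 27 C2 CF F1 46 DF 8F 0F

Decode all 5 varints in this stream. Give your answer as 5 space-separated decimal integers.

Answer: 912723 6131 5033 148662210 247775

Derivation:
  byte[0]=0xD3 cont=1 payload=0x53=83: acc |= 83<<0 -> acc=83 shift=7
  byte[1]=0xDA cont=1 payload=0x5A=90: acc |= 90<<7 -> acc=11603 shift=14
  byte[2]=0x37 cont=0 payload=0x37=55: acc |= 55<<14 -> acc=912723 shift=21 [end]
Varint 1: bytes[0:3] = D3 DA 37 -> value 912723 (3 byte(s))
  byte[3]=0xF3 cont=1 payload=0x73=115: acc |= 115<<0 -> acc=115 shift=7
  byte[4]=0x2F cont=0 payload=0x2F=47: acc |= 47<<7 -> acc=6131 shift=14 [end]
Varint 2: bytes[3:5] = F3 2F -> value 6131 (2 byte(s))
  byte[5]=0xA9 cont=1 payload=0x29=41: acc |= 41<<0 -> acc=41 shift=7
  byte[6]=0x27 cont=0 payload=0x27=39: acc |= 39<<7 -> acc=5033 shift=14 [end]
Varint 3: bytes[5:7] = A9 27 -> value 5033 (2 byte(s))
  byte[7]=0xC2 cont=1 payload=0x42=66: acc |= 66<<0 -> acc=66 shift=7
  byte[8]=0xCF cont=1 payload=0x4F=79: acc |= 79<<7 -> acc=10178 shift=14
  byte[9]=0xF1 cont=1 payload=0x71=113: acc |= 113<<14 -> acc=1861570 shift=21
  byte[10]=0x46 cont=0 payload=0x46=70: acc |= 70<<21 -> acc=148662210 shift=28 [end]
Varint 4: bytes[7:11] = C2 CF F1 46 -> value 148662210 (4 byte(s))
  byte[11]=0xDF cont=1 payload=0x5F=95: acc |= 95<<0 -> acc=95 shift=7
  byte[12]=0x8F cont=1 payload=0x0F=15: acc |= 15<<7 -> acc=2015 shift=14
  byte[13]=0x0F cont=0 payload=0x0F=15: acc |= 15<<14 -> acc=247775 shift=21 [end]
Varint 5: bytes[11:14] = DF 8F 0F -> value 247775 (3 byte(s))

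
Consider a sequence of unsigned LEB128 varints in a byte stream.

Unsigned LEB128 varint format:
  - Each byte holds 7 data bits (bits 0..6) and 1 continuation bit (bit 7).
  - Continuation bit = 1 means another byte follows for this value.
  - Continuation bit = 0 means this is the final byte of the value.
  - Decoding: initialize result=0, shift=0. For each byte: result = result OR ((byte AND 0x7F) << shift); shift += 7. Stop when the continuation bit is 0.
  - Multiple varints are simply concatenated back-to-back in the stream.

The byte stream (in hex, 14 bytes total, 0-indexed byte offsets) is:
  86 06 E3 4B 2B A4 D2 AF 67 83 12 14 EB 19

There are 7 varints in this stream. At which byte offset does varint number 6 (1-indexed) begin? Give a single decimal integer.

Answer: 11

Derivation:
  byte[0]=0x86 cont=1 payload=0x06=6: acc |= 6<<0 -> acc=6 shift=7
  byte[1]=0x06 cont=0 payload=0x06=6: acc |= 6<<7 -> acc=774 shift=14 [end]
Varint 1: bytes[0:2] = 86 06 -> value 774 (2 byte(s))
  byte[2]=0xE3 cont=1 payload=0x63=99: acc |= 99<<0 -> acc=99 shift=7
  byte[3]=0x4B cont=0 payload=0x4B=75: acc |= 75<<7 -> acc=9699 shift=14 [end]
Varint 2: bytes[2:4] = E3 4B -> value 9699 (2 byte(s))
  byte[4]=0x2B cont=0 payload=0x2B=43: acc |= 43<<0 -> acc=43 shift=7 [end]
Varint 3: bytes[4:5] = 2B -> value 43 (1 byte(s))
  byte[5]=0xA4 cont=1 payload=0x24=36: acc |= 36<<0 -> acc=36 shift=7
  byte[6]=0xD2 cont=1 payload=0x52=82: acc |= 82<<7 -> acc=10532 shift=14
  byte[7]=0xAF cont=1 payload=0x2F=47: acc |= 47<<14 -> acc=780580 shift=21
  byte[8]=0x67 cont=0 payload=0x67=103: acc |= 103<<21 -> acc=216787236 shift=28 [end]
Varint 4: bytes[5:9] = A4 D2 AF 67 -> value 216787236 (4 byte(s))
  byte[9]=0x83 cont=1 payload=0x03=3: acc |= 3<<0 -> acc=3 shift=7
  byte[10]=0x12 cont=0 payload=0x12=18: acc |= 18<<7 -> acc=2307 shift=14 [end]
Varint 5: bytes[9:11] = 83 12 -> value 2307 (2 byte(s))
  byte[11]=0x14 cont=0 payload=0x14=20: acc |= 20<<0 -> acc=20 shift=7 [end]
Varint 6: bytes[11:12] = 14 -> value 20 (1 byte(s))
  byte[12]=0xEB cont=1 payload=0x6B=107: acc |= 107<<0 -> acc=107 shift=7
  byte[13]=0x19 cont=0 payload=0x19=25: acc |= 25<<7 -> acc=3307 shift=14 [end]
Varint 7: bytes[12:14] = EB 19 -> value 3307 (2 byte(s))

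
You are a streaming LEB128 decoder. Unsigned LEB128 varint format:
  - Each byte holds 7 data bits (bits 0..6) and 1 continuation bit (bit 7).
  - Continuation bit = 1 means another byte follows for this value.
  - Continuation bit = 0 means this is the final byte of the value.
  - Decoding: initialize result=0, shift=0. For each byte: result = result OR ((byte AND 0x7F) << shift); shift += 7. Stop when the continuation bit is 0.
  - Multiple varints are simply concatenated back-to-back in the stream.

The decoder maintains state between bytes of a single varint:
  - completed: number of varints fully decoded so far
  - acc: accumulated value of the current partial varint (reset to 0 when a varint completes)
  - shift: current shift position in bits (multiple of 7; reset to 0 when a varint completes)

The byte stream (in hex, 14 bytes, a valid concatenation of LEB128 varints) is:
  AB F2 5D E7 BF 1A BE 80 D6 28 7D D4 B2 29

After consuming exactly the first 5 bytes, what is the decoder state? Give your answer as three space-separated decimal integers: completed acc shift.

Answer: 1 8167 14

Derivation:
byte[0]=0xAB cont=1 payload=0x2B: acc |= 43<<0 -> completed=0 acc=43 shift=7
byte[1]=0xF2 cont=1 payload=0x72: acc |= 114<<7 -> completed=0 acc=14635 shift=14
byte[2]=0x5D cont=0 payload=0x5D: varint #1 complete (value=1538347); reset -> completed=1 acc=0 shift=0
byte[3]=0xE7 cont=1 payload=0x67: acc |= 103<<0 -> completed=1 acc=103 shift=7
byte[4]=0xBF cont=1 payload=0x3F: acc |= 63<<7 -> completed=1 acc=8167 shift=14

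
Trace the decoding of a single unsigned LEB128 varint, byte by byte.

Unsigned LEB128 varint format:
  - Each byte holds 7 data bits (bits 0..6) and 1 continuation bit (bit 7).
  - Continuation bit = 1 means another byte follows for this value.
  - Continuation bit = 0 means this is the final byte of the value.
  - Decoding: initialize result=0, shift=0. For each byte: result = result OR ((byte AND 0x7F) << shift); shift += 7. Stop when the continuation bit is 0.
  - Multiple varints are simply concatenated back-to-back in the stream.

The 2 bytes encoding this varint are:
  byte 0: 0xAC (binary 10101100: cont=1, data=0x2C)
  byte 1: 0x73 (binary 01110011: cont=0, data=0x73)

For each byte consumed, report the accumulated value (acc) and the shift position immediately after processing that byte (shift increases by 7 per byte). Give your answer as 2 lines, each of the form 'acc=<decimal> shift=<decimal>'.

Answer: acc=44 shift=7
acc=14764 shift=14

Derivation:
byte 0=0xAC: payload=0x2C=44, contrib = 44<<0 = 44; acc -> 44, shift -> 7
byte 1=0x73: payload=0x73=115, contrib = 115<<7 = 14720; acc -> 14764, shift -> 14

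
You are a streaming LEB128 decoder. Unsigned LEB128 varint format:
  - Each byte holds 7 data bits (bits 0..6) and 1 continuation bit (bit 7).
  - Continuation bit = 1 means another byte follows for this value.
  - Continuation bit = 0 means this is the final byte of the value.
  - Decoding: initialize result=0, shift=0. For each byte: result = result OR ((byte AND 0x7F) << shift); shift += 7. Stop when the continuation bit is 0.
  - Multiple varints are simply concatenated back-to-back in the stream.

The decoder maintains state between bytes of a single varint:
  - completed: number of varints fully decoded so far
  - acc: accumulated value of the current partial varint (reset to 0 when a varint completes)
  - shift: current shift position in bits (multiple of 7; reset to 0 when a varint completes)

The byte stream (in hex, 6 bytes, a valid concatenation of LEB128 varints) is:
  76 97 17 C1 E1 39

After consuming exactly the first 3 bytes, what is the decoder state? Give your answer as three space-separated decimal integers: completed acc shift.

byte[0]=0x76 cont=0 payload=0x76: varint #1 complete (value=118); reset -> completed=1 acc=0 shift=0
byte[1]=0x97 cont=1 payload=0x17: acc |= 23<<0 -> completed=1 acc=23 shift=7
byte[2]=0x17 cont=0 payload=0x17: varint #2 complete (value=2967); reset -> completed=2 acc=0 shift=0

Answer: 2 0 0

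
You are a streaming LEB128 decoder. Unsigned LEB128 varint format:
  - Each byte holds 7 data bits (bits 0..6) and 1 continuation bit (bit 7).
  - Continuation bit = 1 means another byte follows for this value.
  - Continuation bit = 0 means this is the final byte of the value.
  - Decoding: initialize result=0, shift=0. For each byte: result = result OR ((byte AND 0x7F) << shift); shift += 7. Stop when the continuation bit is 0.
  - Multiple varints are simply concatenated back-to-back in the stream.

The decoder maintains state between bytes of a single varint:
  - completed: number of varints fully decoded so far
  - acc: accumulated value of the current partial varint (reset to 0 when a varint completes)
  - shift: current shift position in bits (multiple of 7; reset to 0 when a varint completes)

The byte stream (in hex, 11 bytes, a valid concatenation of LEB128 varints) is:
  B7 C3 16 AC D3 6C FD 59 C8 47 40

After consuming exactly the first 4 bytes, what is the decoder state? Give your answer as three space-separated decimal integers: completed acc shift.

byte[0]=0xB7 cont=1 payload=0x37: acc |= 55<<0 -> completed=0 acc=55 shift=7
byte[1]=0xC3 cont=1 payload=0x43: acc |= 67<<7 -> completed=0 acc=8631 shift=14
byte[2]=0x16 cont=0 payload=0x16: varint #1 complete (value=369079); reset -> completed=1 acc=0 shift=0
byte[3]=0xAC cont=1 payload=0x2C: acc |= 44<<0 -> completed=1 acc=44 shift=7

Answer: 1 44 7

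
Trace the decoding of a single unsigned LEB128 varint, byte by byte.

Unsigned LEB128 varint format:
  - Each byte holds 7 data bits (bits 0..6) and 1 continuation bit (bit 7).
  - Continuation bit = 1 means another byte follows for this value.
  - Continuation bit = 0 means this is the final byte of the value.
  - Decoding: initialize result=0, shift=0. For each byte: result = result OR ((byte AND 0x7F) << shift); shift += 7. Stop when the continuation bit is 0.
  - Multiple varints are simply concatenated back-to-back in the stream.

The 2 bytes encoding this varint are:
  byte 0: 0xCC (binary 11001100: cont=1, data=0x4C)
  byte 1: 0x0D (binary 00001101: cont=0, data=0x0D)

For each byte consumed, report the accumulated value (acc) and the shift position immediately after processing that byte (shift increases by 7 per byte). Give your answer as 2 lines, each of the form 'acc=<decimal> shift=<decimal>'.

Answer: acc=76 shift=7
acc=1740 shift=14

Derivation:
byte 0=0xCC: payload=0x4C=76, contrib = 76<<0 = 76; acc -> 76, shift -> 7
byte 1=0x0D: payload=0x0D=13, contrib = 13<<7 = 1664; acc -> 1740, shift -> 14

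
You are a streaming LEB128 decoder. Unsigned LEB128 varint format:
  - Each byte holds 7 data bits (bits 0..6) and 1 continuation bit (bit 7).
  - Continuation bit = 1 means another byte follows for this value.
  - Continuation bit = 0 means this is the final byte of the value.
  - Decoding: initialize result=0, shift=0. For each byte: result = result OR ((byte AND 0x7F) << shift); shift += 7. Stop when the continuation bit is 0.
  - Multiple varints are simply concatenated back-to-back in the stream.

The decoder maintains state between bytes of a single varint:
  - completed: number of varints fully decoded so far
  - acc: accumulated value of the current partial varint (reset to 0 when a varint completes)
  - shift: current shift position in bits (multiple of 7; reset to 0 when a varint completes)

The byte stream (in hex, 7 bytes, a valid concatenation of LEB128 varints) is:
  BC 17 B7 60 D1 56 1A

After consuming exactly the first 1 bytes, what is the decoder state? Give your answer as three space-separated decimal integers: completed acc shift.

Answer: 0 60 7

Derivation:
byte[0]=0xBC cont=1 payload=0x3C: acc |= 60<<0 -> completed=0 acc=60 shift=7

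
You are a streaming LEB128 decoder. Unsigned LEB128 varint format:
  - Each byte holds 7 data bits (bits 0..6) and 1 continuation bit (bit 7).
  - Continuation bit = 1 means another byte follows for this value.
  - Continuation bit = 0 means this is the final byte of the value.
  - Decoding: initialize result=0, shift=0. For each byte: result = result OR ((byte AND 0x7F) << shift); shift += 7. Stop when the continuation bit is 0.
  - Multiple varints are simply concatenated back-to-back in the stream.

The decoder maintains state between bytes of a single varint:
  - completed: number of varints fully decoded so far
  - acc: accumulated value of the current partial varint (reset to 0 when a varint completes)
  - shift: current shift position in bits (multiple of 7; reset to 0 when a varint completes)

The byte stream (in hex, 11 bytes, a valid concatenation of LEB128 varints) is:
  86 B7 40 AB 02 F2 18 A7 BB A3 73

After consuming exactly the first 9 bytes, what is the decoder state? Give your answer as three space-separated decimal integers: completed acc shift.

Answer: 3 7591 14

Derivation:
byte[0]=0x86 cont=1 payload=0x06: acc |= 6<<0 -> completed=0 acc=6 shift=7
byte[1]=0xB7 cont=1 payload=0x37: acc |= 55<<7 -> completed=0 acc=7046 shift=14
byte[2]=0x40 cont=0 payload=0x40: varint #1 complete (value=1055622); reset -> completed=1 acc=0 shift=0
byte[3]=0xAB cont=1 payload=0x2B: acc |= 43<<0 -> completed=1 acc=43 shift=7
byte[4]=0x02 cont=0 payload=0x02: varint #2 complete (value=299); reset -> completed=2 acc=0 shift=0
byte[5]=0xF2 cont=1 payload=0x72: acc |= 114<<0 -> completed=2 acc=114 shift=7
byte[6]=0x18 cont=0 payload=0x18: varint #3 complete (value=3186); reset -> completed=3 acc=0 shift=0
byte[7]=0xA7 cont=1 payload=0x27: acc |= 39<<0 -> completed=3 acc=39 shift=7
byte[8]=0xBB cont=1 payload=0x3B: acc |= 59<<7 -> completed=3 acc=7591 shift=14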